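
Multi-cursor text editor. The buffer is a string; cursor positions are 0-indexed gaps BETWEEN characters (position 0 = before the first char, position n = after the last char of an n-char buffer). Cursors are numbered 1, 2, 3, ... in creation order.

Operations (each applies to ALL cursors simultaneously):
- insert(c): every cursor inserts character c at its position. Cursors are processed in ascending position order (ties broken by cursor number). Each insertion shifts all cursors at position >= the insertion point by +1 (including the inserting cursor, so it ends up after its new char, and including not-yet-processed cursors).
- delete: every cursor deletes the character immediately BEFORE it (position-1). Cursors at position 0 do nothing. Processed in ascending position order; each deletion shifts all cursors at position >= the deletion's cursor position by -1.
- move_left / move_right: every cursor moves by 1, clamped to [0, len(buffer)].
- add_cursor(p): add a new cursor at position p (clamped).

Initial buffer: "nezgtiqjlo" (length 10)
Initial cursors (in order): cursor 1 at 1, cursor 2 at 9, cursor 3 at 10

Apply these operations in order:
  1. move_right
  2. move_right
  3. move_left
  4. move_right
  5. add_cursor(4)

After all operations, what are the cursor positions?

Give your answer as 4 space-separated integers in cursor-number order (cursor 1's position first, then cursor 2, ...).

After op 1 (move_right): buffer="nezgtiqjlo" (len 10), cursors c1@2 c2@10 c3@10, authorship ..........
After op 2 (move_right): buffer="nezgtiqjlo" (len 10), cursors c1@3 c2@10 c3@10, authorship ..........
After op 3 (move_left): buffer="nezgtiqjlo" (len 10), cursors c1@2 c2@9 c3@9, authorship ..........
After op 4 (move_right): buffer="nezgtiqjlo" (len 10), cursors c1@3 c2@10 c3@10, authorship ..........
After op 5 (add_cursor(4)): buffer="nezgtiqjlo" (len 10), cursors c1@3 c4@4 c2@10 c3@10, authorship ..........

Answer: 3 10 10 4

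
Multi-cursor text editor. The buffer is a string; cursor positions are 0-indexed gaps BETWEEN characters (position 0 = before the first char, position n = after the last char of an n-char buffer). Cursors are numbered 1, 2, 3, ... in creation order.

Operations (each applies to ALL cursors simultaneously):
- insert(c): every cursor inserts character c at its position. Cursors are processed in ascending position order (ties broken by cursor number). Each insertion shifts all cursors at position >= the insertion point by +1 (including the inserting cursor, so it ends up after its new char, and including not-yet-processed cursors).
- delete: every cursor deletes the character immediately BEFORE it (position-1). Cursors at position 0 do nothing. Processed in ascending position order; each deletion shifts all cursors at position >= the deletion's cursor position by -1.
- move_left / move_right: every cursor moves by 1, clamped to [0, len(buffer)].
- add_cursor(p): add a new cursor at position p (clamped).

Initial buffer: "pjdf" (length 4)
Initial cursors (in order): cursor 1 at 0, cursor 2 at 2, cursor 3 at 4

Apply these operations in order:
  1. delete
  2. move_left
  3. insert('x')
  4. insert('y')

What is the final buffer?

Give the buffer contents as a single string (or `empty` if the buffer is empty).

After op 1 (delete): buffer="pd" (len 2), cursors c1@0 c2@1 c3@2, authorship ..
After op 2 (move_left): buffer="pd" (len 2), cursors c1@0 c2@0 c3@1, authorship ..
After op 3 (insert('x')): buffer="xxpxd" (len 5), cursors c1@2 c2@2 c3@4, authorship 12.3.
After op 4 (insert('y')): buffer="xxyypxyd" (len 8), cursors c1@4 c2@4 c3@7, authorship 1212.33.

Answer: xxyypxyd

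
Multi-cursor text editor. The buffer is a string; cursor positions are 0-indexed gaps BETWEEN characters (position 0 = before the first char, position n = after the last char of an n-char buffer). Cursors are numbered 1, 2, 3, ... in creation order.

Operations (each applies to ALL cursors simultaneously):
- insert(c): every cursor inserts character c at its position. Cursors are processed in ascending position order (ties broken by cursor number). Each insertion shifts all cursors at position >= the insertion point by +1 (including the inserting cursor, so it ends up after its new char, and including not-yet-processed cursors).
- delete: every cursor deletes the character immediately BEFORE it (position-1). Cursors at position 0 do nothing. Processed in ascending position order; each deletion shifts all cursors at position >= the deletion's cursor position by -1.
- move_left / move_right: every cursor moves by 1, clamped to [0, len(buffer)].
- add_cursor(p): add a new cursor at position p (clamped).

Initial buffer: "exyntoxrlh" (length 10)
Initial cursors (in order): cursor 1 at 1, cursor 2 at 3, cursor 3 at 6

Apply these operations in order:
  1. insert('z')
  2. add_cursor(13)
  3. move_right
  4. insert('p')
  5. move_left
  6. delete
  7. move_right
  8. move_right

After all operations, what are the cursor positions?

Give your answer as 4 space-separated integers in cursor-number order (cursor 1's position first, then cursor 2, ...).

Answer: 4 7 11 13

Derivation:
After op 1 (insert('z')): buffer="ezxyzntozxrlh" (len 13), cursors c1@2 c2@5 c3@9, authorship .1..2...3....
After op 2 (add_cursor(13)): buffer="ezxyzntozxrlh" (len 13), cursors c1@2 c2@5 c3@9 c4@13, authorship .1..2...3....
After op 3 (move_right): buffer="ezxyzntozxrlh" (len 13), cursors c1@3 c2@6 c3@10 c4@13, authorship .1..2...3....
After op 4 (insert('p')): buffer="ezxpyznptozxprlhp" (len 17), cursors c1@4 c2@8 c3@13 c4@17, authorship .1.1.2.2..3.3...4
After op 5 (move_left): buffer="ezxpyznptozxprlhp" (len 17), cursors c1@3 c2@7 c3@12 c4@16, authorship .1.1.2.2..3.3...4
After op 6 (delete): buffer="ezpyzptozprlp" (len 13), cursors c1@2 c2@5 c3@9 c4@12, authorship .11.22..33..4
After op 7 (move_right): buffer="ezpyzptozprlp" (len 13), cursors c1@3 c2@6 c3@10 c4@13, authorship .11.22..33..4
After op 8 (move_right): buffer="ezpyzptozprlp" (len 13), cursors c1@4 c2@7 c3@11 c4@13, authorship .11.22..33..4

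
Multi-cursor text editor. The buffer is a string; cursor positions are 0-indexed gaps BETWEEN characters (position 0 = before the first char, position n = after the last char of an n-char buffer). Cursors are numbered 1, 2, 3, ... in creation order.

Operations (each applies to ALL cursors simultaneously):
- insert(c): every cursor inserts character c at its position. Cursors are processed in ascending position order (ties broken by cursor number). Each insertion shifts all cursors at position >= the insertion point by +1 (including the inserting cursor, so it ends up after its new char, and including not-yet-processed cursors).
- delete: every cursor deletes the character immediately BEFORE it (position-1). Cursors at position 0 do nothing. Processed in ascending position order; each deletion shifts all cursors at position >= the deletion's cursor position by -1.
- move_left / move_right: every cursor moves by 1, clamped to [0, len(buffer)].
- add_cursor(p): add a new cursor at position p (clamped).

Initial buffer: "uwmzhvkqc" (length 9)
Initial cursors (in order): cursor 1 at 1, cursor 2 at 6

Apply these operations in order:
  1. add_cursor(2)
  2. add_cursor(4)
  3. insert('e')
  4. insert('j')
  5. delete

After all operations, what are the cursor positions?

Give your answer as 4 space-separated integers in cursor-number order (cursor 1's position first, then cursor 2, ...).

After op 1 (add_cursor(2)): buffer="uwmzhvkqc" (len 9), cursors c1@1 c3@2 c2@6, authorship .........
After op 2 (add_cursor(4)): buffer="uwmzhvkqc" (len 9), cursors c1@1 c3@2 c4@4 c2@6, authorship .........
After op 3 (insert('e')): buffer="uewemzehvekqc" (len 13), cursors c1@2 c3@4 c4@7 c2@10, authorship .1.3..4..2...
After op 4 (insert('j')): buffer="uejwejmzejhvejkqc" (len 17), cursors c1@3 c3@6 c4@10 c2@14, authorship .11.33..44..22...
After op 5 (delete): buffer="uewemzehvekqc" (len 13), cursors c1@2 c3@4 c4@7 c2@10, authorship .1.3..4..2...

Answer: 2 10 4 7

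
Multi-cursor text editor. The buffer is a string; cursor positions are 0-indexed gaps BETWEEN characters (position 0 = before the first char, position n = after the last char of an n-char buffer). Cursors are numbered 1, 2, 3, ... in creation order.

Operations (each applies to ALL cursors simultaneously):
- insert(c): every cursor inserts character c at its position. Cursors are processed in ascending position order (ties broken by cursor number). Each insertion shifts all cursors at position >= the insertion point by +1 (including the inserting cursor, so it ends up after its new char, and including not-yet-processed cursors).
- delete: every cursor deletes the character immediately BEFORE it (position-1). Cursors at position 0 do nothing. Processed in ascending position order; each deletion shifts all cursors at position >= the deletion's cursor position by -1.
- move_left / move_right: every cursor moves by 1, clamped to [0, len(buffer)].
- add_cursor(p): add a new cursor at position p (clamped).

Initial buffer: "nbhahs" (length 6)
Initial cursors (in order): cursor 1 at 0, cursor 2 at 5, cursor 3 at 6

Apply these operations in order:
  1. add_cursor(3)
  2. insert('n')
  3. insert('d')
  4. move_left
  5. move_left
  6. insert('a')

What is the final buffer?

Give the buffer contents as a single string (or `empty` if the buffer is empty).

Answer: andnbhandahandsand

Derivation:
After op 1 (add_cursor(3)): buffer="nbhahs" (len 6), cursors c1@0 c4@3 c2@5 c3@6, authorship ......
After op 2 (insert('n')): buffer="nnbhnahnsn" (len 10), cursors c1@1 c4@5 c2@8 c3@10, authorship 1...4..2.3
After op 3 (insert('d')): buffer="ndnbhndahndsnd" (len 14), cursors c1@2 c4@7 c2@11 c3@14, authorship 11...44..22.33
After op 4 (move_left): buffer="ndnbhndahndsnd" (len 14), cursors c1@1 c4@6 c2@10 c3@13, authorship 11...44..22.33
After op 5 (move_left): buffer="ndnbhndahndsnd" (len 14), cursors c1@0 c4@5 c2@9 c3@12, authorship 11...44..22.33
After op 6 (insert('a')): buffer="andnbhandahandsand" (len 18), cursors c1@1 c4@7 c2@12 c3@16, authorship 111...444..222.333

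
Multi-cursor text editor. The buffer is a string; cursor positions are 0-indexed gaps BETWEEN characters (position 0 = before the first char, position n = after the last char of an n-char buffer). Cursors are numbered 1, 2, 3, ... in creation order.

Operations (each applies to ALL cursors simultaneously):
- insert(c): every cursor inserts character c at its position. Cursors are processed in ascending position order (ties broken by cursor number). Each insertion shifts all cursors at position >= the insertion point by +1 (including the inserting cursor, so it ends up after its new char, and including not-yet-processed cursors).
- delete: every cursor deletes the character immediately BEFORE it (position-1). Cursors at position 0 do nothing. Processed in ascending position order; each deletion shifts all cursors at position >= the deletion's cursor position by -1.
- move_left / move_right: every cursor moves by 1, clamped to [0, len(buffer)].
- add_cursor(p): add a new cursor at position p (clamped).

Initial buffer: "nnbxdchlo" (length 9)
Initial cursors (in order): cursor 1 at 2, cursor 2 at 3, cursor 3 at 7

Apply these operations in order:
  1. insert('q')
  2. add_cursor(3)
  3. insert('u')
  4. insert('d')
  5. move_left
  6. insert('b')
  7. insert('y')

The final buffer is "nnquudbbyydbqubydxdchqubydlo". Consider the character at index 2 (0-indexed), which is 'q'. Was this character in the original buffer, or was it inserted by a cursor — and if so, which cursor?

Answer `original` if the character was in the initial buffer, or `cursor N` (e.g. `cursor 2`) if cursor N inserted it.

After op 1 (insert('q')): buffer="nnqbqxdchqlo" (len 12), cursors c1@3 c2@5 c3@10, authorship ..1.2....3..
After op 2 (add_cursor(3)): buffer="nnqbqxdchqlo" (len 12), cursors c1@3 c4@3 c2@5 c3@10, authorship ..1.2....3..
After op 3 (insert('u')): buffer="nnquubquxdchqulo" (len 16), cursors c1@5 c4@5 c2@8 c3@14, authorship ..114.22....33..
After op 4 (insert('d')): buffer="nnquuddbqudxdchqudlo" (len 20), cursors c1@7 c4@7 c2@11 c3@18, authorship ..11414.222....333..
After op 5 (move_left): buffer="nnquuddbqudxdchqudlo" (len 20), cursors c1@6 c4@6 c2@10 c3@17, authorship ..11414.222....333..
After op 6 (insert('b')): buffer="nnquudbbdbqubdxdchqubdlo" (len 24), cursors c1@8 c4@8 c2@13 c3@21, authorship ..1141144.2222....3333..
After op 7 (insert('y')): buffer="nnquudbbyydbqubydxdchqubydlo" (len 28), cursors c1@10 c4@10 c2@16 c3@25, authorship ..114114144.22222....33333..
Authorship (.=original, N=cursor N): . . 1 1 4 1 1 4 1 4 4 . 2 2 2 2 2 . . . . 3 3 3 3 3 . .
Index 2: author = 1

Answer: cursor 1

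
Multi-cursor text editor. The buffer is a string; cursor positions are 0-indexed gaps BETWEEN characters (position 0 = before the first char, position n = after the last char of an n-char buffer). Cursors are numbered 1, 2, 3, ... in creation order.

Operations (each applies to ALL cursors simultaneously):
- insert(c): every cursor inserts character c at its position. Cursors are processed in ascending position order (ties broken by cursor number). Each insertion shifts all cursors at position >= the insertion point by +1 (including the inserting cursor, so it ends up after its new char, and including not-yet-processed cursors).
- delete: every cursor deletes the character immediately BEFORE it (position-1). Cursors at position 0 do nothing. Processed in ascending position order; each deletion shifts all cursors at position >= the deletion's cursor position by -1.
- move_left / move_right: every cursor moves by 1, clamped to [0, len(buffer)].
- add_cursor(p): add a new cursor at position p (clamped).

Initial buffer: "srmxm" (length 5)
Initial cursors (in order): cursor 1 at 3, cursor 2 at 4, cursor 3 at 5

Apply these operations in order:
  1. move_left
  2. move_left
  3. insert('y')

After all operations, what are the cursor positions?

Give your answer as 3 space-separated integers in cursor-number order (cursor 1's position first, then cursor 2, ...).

After op 1 (move_left): buffer="srmxm" (len 5), cursors c1@2 c2@3 c3@4, authorship .....
After op 2 (move_left): buffer="srmxm" (len 5), cursors c1@1 c2@2 c3@3, authorship .....
After op 3 (insert('y')): buffer="syrymyxm" (len 8), cursors c1@2 c2@4 c3@6, authorship .1.2.3..

Answer: 2 4 6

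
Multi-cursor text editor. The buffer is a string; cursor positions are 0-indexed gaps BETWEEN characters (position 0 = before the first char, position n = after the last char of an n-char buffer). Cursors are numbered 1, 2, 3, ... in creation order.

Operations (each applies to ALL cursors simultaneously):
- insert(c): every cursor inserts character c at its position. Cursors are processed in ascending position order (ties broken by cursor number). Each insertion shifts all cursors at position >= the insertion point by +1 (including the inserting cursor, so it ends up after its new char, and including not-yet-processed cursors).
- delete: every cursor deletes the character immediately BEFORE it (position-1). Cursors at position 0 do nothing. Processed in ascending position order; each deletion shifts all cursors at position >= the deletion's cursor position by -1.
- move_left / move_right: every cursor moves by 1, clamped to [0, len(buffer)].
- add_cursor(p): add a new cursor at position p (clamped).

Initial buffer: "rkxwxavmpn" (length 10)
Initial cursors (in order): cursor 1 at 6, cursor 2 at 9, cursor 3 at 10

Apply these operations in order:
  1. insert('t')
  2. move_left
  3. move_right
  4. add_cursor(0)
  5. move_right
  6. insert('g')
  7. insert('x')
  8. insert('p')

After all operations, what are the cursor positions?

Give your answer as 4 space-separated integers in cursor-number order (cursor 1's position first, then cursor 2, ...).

Answer: 14 21 25 4

Derivation:
After op 1 (insert('t')): buffer="rkxwxatvmptnt" (len 13), cursors c1@7 c2@11 c3@13, authorship ......1...2.3
After op 2 (move_left): buffer="rkxwxatvmptnt" (len 13), cursors c1@6 c2@10 c3@12, authorship ......1...2.3
After op 3 (move_right): buffer="rkxwxatvmptnt" (len 13), cursors c1@7 c2@11 c3@13, authorship ......1...2.3
After op 4 (add_cursor(0)): buffer="rkxwxatvmptnt" (len 13), cursors c4@0 c1@7 c2@11 c3@13, authorship ......1...2.3
After op 5 (move_right): buffer="rkxwxatvmptnt" (len 13), cursors c4@1 c1@8 c2@12 c3@13, authorship ......1...2.3
After op 6 (insert('g')): buffer="rgkxwxatvgmptngtg" (len 17), cursors c4@2 c1@10 c2@15 c3@17, authorship .4.....1.1..2.233
After op 7 (insert('x')): buffer="rgxkxwxatvgxmptngxtgx" (len 21), cursors c4@3 c1@12 c2@18 c3@21, authorship .44.....1.11..2.22333
After op 8 (insert('p')): buffer="rgxpkxwxatvgxpmptngxptgxp" (len 25), cursors c4@4 c1@14 c2@21 c3@25, authorship .444.....1.111..2.2223333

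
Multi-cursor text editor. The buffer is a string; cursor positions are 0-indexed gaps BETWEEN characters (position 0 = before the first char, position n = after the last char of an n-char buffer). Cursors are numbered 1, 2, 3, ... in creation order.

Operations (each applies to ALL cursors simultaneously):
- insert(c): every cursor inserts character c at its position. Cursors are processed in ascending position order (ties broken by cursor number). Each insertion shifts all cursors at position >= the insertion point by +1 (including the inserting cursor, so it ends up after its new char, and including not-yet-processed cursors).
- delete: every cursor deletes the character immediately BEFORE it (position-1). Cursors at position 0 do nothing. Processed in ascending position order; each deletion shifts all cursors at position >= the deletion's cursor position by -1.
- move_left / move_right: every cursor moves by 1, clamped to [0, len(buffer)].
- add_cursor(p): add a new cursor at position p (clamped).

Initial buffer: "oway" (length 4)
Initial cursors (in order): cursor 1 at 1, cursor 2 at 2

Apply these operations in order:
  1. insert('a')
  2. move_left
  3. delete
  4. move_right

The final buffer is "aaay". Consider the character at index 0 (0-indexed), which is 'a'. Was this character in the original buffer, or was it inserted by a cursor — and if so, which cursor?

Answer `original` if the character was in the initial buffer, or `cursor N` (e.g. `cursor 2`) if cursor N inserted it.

After op 1 (insert('a')): buffer="oawaay" (len 6), cursors c1@2 c2@4, authorship .1.2..
After op 2 (move_left): buffer="oawaay" (len 6), cursors c1@1 c2@3, authorship .1.2..
After op 3 (delete): buffer="aaay" (len 4), cursors c1@0 c2@1, authorship 12..
After op 4 (move_right): buffer="aaay" (len 4), cursors c1@1 c2@2, authorship 12..
Authorship (.=original, N=cursor N): 1 2 . .
Index 0: author = 1

Answer: cursor 1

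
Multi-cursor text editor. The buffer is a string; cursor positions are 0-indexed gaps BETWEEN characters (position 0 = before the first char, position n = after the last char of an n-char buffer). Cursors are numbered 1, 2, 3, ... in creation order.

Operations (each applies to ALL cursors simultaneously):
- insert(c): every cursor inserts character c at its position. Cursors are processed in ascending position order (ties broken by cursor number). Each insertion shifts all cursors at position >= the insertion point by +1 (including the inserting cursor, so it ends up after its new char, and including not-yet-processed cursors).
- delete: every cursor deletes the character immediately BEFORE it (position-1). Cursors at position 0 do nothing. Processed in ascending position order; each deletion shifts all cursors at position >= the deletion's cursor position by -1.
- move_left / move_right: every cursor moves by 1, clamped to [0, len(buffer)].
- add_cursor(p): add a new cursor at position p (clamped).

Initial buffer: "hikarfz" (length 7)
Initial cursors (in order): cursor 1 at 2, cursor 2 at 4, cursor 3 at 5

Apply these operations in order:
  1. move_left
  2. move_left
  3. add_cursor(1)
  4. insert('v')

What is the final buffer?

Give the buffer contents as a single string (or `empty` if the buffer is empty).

After op 1 (move_left): buffer="hikarfz" (len 7), cursors c1@1 c2@3 c3@4, authorship .......
After op 2 (move_left): buffer="hikarfz" (len 7), cursors c1@0 c2@2 c3@3, authorship .......
After op 3 (add_cursor(1)): buffer="hikarfz" (len 7), cursors c1@0 c4@1 c2@2 c3@3, authorship .......
After op 4 (insert('v')): buffer="vhvivkvarfz" (len 11), cursors c1@1 c4@3 c2@5 c3@7, authorship 1.4.2.3....

Answer: vhvivkvarfz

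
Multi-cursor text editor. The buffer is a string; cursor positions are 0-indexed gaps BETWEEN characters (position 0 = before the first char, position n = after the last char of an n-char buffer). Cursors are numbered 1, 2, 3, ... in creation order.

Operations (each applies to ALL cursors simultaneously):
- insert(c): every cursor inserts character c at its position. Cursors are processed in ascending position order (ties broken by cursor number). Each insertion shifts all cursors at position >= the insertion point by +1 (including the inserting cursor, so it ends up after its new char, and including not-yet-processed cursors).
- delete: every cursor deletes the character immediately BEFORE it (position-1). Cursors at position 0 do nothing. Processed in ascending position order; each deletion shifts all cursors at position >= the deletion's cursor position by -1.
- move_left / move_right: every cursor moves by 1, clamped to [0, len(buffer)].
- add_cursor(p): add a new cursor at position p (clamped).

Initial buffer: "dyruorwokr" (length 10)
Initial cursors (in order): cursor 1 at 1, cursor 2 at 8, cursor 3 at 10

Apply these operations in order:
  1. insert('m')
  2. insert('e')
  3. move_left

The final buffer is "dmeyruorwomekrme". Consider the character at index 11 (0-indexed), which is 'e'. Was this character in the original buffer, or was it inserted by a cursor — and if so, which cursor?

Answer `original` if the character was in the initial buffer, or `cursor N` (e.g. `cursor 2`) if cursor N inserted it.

Answer: cursor 2

Derivation:
After op 1 (insert('m')): buffer="dmyruorwomkrm" (len 13), cursors c1@2 c2@10 c3@13, authorship .1.......2..3
After op 2 (insert('e')): buffer="dmeyruorwomekrme" (len 16), cursors c1@3 c2@12 c3@16, authorship .11.......22..33
After op 3 (move_left): buffer="dmeyruorwomekrme" (len 16), cursors c1@2 c2@11 c3@15, authorship .11.......22..33
Authorship (.=original, N=cursor N): . 1 1 . . . . . . . 2 2 . . 3 3
Index 11: author = 2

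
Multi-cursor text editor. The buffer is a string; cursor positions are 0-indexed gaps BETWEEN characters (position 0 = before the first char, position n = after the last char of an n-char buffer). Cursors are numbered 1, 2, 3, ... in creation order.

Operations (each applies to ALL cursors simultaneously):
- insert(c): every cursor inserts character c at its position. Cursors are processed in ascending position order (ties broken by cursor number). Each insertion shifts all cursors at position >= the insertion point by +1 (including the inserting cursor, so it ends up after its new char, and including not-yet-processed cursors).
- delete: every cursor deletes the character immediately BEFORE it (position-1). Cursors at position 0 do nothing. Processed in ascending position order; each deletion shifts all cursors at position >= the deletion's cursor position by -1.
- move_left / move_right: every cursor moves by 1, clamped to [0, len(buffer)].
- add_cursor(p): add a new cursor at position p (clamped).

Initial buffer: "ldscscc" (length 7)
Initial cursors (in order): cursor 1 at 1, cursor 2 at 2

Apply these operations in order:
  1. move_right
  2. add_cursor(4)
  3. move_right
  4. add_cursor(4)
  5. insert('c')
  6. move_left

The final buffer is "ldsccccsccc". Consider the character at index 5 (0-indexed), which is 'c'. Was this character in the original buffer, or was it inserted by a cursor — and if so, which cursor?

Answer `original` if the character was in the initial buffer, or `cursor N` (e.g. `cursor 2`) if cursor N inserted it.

Answer: cursor 2

Derivation:
After op 1 (move_right): buffer="ldscscc" (len 7), cursors c1@2 c2@3, authorship .......
After op 2 (add_cursor(4)): buffer="ldscscc" (len 7), cursors c1@2 c2@3 c3@4, authorship .......
After op 3 (move_right): buffer="ldscscc" (len 7), cursors c1@3 c2@4 c3@5, authorship .......
After op 4 (add_cursor(4)): buffer="ldscscc" (len 7), cursors c1@3 c2@4 c4@4 c3@5, authorship .......
After op 5 (insert('c')): buffer="ldsccccsccc" (len 11), cursors c1@4 c2@7 c4@7 c3@9, authorship ...1.24.3..
After op 6 (move_left): buffer="ldsccccsccc" (len 11), cursors c1@3 c2@6 c4@6 c3@8, authorship ...1.24.3..
Authorship (.=original, N=cursor N): . . . 1 . 2 4 . 3 . .
Index 5: author = 2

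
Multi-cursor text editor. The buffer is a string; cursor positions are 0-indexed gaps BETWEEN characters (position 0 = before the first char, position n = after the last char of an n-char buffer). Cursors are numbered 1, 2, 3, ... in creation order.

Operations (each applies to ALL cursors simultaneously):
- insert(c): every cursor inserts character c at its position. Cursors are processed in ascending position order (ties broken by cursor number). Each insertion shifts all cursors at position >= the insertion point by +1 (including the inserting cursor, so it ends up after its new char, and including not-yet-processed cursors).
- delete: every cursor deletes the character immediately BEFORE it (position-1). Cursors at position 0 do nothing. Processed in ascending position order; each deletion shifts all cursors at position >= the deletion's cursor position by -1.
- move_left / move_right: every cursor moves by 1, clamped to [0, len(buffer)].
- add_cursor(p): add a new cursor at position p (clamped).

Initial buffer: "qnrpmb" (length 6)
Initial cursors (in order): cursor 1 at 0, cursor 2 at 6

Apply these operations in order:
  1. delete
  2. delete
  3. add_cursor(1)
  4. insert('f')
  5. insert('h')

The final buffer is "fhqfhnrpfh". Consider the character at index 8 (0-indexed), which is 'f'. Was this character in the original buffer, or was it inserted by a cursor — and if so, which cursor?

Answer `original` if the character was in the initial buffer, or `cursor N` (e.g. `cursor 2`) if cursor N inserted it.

Answer: cursor 2

Derivation:
After op 1 (delete): buffer="qnrpm" (len 5), cursors c1@0 c2@5, authorship .....
After op 2 (delete): buffer="qnrp" (len 4), cursors c1@0 c2@4, authorship ....
After op 3 (add_cursor(1)): buffer="qnrp" (len 4), cursors c1@0 c3@1 c2@4, authorship ....
After op 4 (insert('f')): buffer="fqfnrpf" (len 7), cursors c1@1 c3@3 c2@7, authorship 1.3...2
After op 5 (insert('h')): buffer="fhqfhnrpfh" (len 10), cursors c1@2 c3@5 c2@10, authorship 11.33...22
Authorship (.=original, N=cursor N): 1 1 . 3 3 . . . 2 2
Index 8: author = 2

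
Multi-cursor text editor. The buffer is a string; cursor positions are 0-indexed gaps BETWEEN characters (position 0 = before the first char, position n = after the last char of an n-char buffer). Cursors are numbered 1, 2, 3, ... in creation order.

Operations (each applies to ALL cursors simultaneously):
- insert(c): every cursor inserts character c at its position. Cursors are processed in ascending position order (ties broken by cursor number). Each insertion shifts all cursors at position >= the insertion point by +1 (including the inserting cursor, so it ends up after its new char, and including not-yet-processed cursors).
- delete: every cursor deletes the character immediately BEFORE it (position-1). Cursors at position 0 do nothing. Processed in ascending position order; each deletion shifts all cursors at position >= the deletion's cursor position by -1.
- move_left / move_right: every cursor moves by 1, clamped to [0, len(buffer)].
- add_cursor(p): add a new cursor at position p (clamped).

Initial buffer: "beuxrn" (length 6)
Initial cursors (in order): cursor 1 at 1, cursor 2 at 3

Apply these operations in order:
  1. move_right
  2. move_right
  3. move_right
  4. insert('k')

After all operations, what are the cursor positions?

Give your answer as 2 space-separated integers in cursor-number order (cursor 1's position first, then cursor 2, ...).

Answer: 5 8

Derivation:
After op 1 (move_right): buffer="beuxrn" (len 6), cursors c1@2 c2@4, authorship ......
After op 2 (move_right): buffer="beuxrn" (len 6), cursors c1@3 c2@5, authorship ......
After op 3 (move_right): buffer="beuxrn" (len 6), cursors c1@4 c2@6, authorship ......
After op 4 (insert('k')): buffer="beuxkrnk" (len 8), cursors c1@5 c2@8, authorship ....1..2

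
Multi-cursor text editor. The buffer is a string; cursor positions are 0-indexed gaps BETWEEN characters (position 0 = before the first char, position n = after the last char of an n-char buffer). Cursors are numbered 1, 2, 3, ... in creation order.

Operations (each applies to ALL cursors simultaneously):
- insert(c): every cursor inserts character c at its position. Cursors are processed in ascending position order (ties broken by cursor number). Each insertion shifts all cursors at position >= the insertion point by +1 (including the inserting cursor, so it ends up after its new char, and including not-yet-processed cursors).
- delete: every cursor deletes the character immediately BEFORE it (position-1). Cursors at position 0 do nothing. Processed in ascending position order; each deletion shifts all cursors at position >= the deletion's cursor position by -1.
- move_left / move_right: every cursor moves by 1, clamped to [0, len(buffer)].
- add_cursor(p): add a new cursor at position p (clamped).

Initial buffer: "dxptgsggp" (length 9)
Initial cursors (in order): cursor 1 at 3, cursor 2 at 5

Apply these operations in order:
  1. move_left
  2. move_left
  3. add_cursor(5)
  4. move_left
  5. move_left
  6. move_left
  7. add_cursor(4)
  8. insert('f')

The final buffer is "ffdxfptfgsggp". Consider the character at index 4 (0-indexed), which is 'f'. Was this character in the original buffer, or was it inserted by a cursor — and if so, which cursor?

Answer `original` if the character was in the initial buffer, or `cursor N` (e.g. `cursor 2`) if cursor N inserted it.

After op 1 (move_left): buffer="dxptgsggp" (len 9), cursors c1@2 c2@4, authorship .........
After op 2 (move_left): buffer="dxptgsggp" (len 9), cursors c1@1 c2@3, authorship .........
After op 3 (add_cursor(5)): buffer="dxptgsggp" (len 9), cursors c1@1 c2@3 c3@5, authorship .........
After op 4 (move_left): buffer="dxptgsggp" (len 9), cursors c1@0 c2@2 c3@4, authorship .........
After op 5 (move_left): buffer="dxptgsggp" (len 9), cursors c1@0 c2@1 c3@3, authorship .........
After op 6 (move_left): buffer="dxptgsggp" (len 9), cursors c1@0 c2@0 c3@2, authorship .........
After op 7 (add_cursor(4)): buffer="dxptgsggp" (len 9), cursors c1@0 c2@0 c3@2 c4@4, authorship .........
After op 8 (insert('f')): buffer="ffdxfptfgsggp" (len 13), cursors c1@2 c2@2 c3@5 c4@8, authorship 12..3..4.....
Authorship (.=original, N=cursor N): 1 2 . . 3 . . 4 . . . . .
Index 4: author = 3

Answer: cursor 3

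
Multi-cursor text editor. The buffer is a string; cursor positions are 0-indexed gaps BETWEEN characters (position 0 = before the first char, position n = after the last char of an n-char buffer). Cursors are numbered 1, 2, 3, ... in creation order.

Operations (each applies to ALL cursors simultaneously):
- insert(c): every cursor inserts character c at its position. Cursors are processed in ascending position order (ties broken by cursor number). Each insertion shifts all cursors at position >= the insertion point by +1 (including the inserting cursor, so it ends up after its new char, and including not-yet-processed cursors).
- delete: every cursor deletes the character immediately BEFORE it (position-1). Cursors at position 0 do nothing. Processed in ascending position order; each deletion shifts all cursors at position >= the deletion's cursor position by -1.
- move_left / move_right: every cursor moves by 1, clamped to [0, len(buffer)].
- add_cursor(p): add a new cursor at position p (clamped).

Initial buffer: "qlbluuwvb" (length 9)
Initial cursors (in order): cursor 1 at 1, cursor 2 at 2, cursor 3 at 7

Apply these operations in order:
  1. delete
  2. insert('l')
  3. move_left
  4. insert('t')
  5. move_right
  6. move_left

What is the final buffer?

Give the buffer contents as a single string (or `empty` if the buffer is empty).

Answer: lttlbluutlvb

Derivation:
After op 1 (delete): buffer="bluuvb" (len 6), cursors c1@0 c2@0 c3@4, authorship ......
After op 2 (insert('l')): buffer="llbluulvb" (len 9), cursors c1@2 c2@2 c3@7, authorship 12....3..
After op 3 (move_left): buffer="llbluulvb" (len 9), cursors c1@1 c2@1 c3@6, authorship 12....3..
After op 4 (insert('t')): buffer="lttlbluutlvb" (len 12), cursors c1@3 c2@3 c3@9, authorship 1122....33..
After op 5 (move_right): buffer="lttlbluutlvb" (len 12), cursors c1@4 c2@4 c3@10, authorship 1122....33..
After op 6 (move_left): buffer="lttlbluutlvb" (len 12), cursors c1@3 c2@3 c3@9, authorship 1122....33..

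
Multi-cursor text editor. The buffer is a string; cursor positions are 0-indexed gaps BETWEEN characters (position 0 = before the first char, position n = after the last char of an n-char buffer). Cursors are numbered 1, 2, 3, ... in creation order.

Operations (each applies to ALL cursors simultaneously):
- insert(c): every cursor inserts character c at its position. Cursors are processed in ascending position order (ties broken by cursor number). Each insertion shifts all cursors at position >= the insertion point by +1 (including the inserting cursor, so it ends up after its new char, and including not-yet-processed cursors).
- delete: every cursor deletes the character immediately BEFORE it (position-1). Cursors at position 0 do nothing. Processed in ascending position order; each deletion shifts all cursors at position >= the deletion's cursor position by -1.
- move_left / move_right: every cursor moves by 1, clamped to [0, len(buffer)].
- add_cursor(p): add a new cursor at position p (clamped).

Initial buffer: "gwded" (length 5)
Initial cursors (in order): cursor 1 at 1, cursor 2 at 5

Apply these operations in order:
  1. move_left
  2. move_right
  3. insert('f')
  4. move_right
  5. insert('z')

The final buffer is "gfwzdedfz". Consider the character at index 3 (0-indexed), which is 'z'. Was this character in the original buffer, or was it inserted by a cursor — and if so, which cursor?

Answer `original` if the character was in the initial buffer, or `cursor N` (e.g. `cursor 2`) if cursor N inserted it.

After op 1 (move_left): buffer="gwded" (len 5), cursors c1@0 c2@4, authorship .....
After op 2 (move_right): buffer="gwded" (len 5), cursors c1@1 c2@5, authorship .....
After op 3 (insert('f')): buffer="gfwdedf" (len 7), cursors c1@2 c2@7, authorship .1....2
After op 4 (move_right): buffer="gfwdedf" (len 7), cursors c1@3 c2@7, authorship .1....2
After op 5 (insert('z')): buffer="gfwzdedfz" (len 9), cursors c1@4 c2@9, authorship .1.1...22
Authorship (.=original, N=cursor N): . 1 . 1 . . . 2 2
Index 3: author = 1

Answer: cursor 1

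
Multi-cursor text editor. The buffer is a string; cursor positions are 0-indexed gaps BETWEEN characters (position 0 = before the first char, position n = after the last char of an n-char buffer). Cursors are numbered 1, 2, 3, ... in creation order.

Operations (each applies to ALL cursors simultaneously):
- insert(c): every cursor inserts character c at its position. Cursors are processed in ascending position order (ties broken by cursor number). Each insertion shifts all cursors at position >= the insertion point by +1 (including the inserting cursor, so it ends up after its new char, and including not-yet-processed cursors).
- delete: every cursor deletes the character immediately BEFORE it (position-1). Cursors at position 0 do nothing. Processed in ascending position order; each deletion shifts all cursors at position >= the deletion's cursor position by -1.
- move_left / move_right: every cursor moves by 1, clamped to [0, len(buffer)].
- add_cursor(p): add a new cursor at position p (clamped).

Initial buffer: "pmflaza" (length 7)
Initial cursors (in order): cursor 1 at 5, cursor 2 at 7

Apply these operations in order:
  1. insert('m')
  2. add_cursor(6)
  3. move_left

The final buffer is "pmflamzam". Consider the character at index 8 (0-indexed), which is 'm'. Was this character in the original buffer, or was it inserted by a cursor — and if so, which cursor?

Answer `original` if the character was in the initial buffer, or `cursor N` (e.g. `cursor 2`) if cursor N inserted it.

Answer: cursor 2

Derivation:
After op 1 (insert('m')): buffer="pmflamzam" (len 9), cursors c1@6 c2@9, authorship .....1..2
After op 2 (add_cursor(6)): buffer="pmflamzam" (len 9), cursors c1@6 c3@6 c2@9, authorship .....1..2
After op 3 (move_left): buffer="pmflamzam" (len 9), cursors c1@5 c3@5 c2@8, authorship .....1..2
Authorship (.=original, N=cursor N): . . . . . 1 . . 2
Index 8: author = 2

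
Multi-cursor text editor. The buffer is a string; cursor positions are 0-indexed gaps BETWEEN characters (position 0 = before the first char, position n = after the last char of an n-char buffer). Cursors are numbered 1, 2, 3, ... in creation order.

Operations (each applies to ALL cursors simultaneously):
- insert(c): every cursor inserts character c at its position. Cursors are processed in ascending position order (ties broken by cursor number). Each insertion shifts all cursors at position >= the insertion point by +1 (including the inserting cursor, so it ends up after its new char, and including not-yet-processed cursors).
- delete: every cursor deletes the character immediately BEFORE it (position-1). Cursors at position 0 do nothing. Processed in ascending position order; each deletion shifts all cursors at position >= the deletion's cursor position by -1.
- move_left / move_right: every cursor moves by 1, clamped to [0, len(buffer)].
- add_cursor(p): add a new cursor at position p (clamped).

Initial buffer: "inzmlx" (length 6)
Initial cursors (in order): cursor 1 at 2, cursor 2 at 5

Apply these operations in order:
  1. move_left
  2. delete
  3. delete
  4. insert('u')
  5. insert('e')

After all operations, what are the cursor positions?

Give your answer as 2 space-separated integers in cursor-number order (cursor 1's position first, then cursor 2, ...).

After op 1 (move_left): buffer="inzmlx" (len 6), cursors c1@1 c2@4, authorship ......
After op 2 (delete): buffer="nzlx" (len 4), cursors c1@0 c2@2, authorship ....
After op 3 (delete): buffer="nlx" (len 3), cursors c1@0 c2@1, authorship ...
After op 4 (insert('u')): buffer="unulx" (len 5), cursors c1@1 c2@3, authorship 1.2..
After op 5 (insert('e')): buffer="uenuelx" (len 7), cursors c1@2 c2@5, authorship 11.22..

Answer: 2 5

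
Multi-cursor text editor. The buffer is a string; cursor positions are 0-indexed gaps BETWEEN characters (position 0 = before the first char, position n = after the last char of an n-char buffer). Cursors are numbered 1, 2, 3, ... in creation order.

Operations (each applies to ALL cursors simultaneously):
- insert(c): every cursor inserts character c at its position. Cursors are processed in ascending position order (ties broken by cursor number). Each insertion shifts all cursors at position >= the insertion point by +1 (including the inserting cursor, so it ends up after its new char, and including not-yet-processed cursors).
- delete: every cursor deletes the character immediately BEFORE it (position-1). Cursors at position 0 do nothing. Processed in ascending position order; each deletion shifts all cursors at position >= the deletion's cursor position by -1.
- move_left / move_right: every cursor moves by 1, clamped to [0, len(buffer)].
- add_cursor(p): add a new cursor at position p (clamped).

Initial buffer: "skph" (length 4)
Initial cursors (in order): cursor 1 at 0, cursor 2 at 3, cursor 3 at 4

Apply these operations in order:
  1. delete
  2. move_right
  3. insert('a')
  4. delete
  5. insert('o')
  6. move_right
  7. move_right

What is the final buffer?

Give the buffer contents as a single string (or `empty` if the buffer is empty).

Answer: sokoo

Derivation:
After op 1 (delete): buffer="sk" (len 2), cursors c1@0 c2@2 c3@2, authorship ..
After op 2 (move_right): buffer="sk" (len 2), cursors c1@1 c2@2 c3@2, authorship ..
After op 3 (insert('a')): buffer="sakaa" (len 5), cursors c1@2 c2@5 c3@5, authorship .1.23
After op 4 (delete): buffer="sk" (len 2), cursors c1@1 c2@2 c3@2, authorship ..
After op 5 (insert('o')): buffer="sokoo" (len 5), cursors c1@2 c2@5 c3@5, authorship .1.23
After op 6 (move_right): buffer="sokoo" (len 5), cursors c1@3 c2@5 c3@5, authorship .1.23
After op 7 (move_right): buffer="sokoo" (len 5), cursors c1@4 c2@5 c3@5, authorship .1.23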